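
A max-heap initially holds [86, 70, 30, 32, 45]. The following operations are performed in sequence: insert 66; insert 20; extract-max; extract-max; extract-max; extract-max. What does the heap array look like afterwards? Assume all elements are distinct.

insert 66:
  append 66 at index 5 → [86, 70, 30, 32, 45, 66]
  66 > parent 30 at index 2, swap → [86, 70, 66, 32, 45, 30]
insert 20:
  append 20 at index 6 → [86, 70, 66, 32, 45, 30, 20] (no swap needed)
extract-max → returns 86:
  remove root 86; move last element 20 to root → [20, 70, 66, 32, 45, 30]
  20 vs larger child 70 at index 1, swap → [70, 20, 66, 32, 45, 30]
  20 vs larger child 45 at index 4, swap → [70, 45, 66, 32, 20, 30]
extract-max → returns 70:
  remove root 70; move last element 30 to root → [30, 45, 66, 32, 20]
  30 vs larger child 66 at index 2, swap → [66, 45, 30, 32, 20]
extract-max → returns 66:
  remove root 66; move last element 20 to root → [20, 45, 30, 32]
  20 vs larger child 45 at index 1, swap → [45, 20, 30, 32]
  20 vs only child 32 at index 3, swap → [45, 32, 30, 20]
extract-max → returns 45:
  remove root 45; move last element 20 to root → [20, 32, 30]
  20 vs larger child 32 at index 1, swap → [32, 20, 30]

[32, 20, 30]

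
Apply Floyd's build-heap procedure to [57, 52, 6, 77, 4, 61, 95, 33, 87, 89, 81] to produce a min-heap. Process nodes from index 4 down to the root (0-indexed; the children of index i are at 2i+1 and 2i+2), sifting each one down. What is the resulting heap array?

[4, 33, 6, 57, 52, 61, 95, 77, 87, 89, 81]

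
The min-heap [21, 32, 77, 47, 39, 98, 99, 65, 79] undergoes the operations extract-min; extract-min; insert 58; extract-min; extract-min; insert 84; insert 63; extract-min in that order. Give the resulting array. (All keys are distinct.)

[63, 65, 77, 99, 79, 98, 84]

extract-min → returns 21:
  remove root 21; move last element 79 to root → [79, 32, 77, 47, 39, 98, 99, 65]
  79 vs smaller child 32 at index 1, swap → [32, 79, 77, 47, 39, 98, 99, 65]
  79 vs smaller child 39 at index 4, swap → [32, 39, 77, 47, 79, 98, 99, 65]
extract-min → returns 32:
  remove root 32; move last element 65 to root → [65, 39, 77, 47, 79, 98, 99]
  65 vs smaller child 39 at index 1, swap → [39, 65, 77, 47, 79, 98, 99]
  65 vs smaller child 47 at index 3, swap → [39, 47, 77, 65, 79, 98, 99]
insert 58:
  append 58 at index 7 → [39, 47, 77, 65, 79, 98, 99, 58]
  58 < parent 65 at index 3, swap → [39, 47, 77, 58, 79, 98, 99, 65]
extract-min → returns 39:
  remove root 39; move last element 65 to root → [65, 47, 77, 58, 79, 98, 99]
  65 vs smaller child 47 at index 1, swap → [47, 65, 77, 58, 79, 98, 99]
  65 vs smaller child 58 at index 3, swap → [47, 58, 77, 65, 79, 98, 99]
extract-min → returns 47:
  remove root 47; move last element 99 to root → [99, 58, 77, 65, 79, 98]
  99 vs smaller child 58 at index 1, swap → [58, 99, 77, 65, 79, 98]
  99 vs smaller child 65 at index 3, swap → [58, 65, 77, 99, 79, 98]
insert 84:
  append 84 at index 6 → [58, 65, 77, 99, 79, 98, 84] (no swap needed)
insert 63:
  append 63 at index 7 → [58, 65, 77, 99, 79, 98, 84, 63]
  63 < parent 99 at index 3, swap → [58, 65, 77, 63, 79, 98, 84, 99]
  63 < parent 65 at index 1, swap → [58, 63, 77, 65, 79, 98, 84, 99]
extract-min → returns 58:
  remove root 58; move last element 99 to root → [99, 63, 77, 65, 79, 98, 84]
  99 vs smaller child 63 at index 1, swap → [63, 99, 77, 65, 79, 98, 84]
  99 vs smaller child 65 at index 3, swap → [63, 65, 77, 99, 79, 98, 84]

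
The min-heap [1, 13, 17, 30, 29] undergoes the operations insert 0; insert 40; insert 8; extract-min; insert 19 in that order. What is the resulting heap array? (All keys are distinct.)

[1, 8, 17, 13, 29, 30, 40, 19]

insert 0:
  append 0 at index 5 → [1, 13, 17, 30, 29, 0]
  0 < parent 17 at index 2, swap → [1, 13, 0, 30, 29, 17]
  0 < parent 1 at index 0, swap → [0, 13, 1, 30, 29, 17]
insert 40:
  append 40 at index 6 → [0, 13, 1, 30, 29, 17, 40] (no swap needed)
insert 8:
  append 8 at index 7 → [0, 13, 1, 30, 29, 17, 40, 8]
  8 < parent 30 at index 3, swap → [0, 13, 1, 8, 29, 17, 40, 30]
  8 < parent 13 at index 1, swap → [0, 8, 1, 13, 29, 17, 40, 30]
extract-min → returns 0:
  remove root 0; move last element 30 to root → [30, 8, 1, 13, 29, 17, 40]
  30 vs smaller child 1 at index 2, swap → [1, 8, 30, 13, 29, 17, 40]
  30 vs smaller child 17 at index 5, swap → [1, 8, 17, 13, 29, 30, 40]
insert 19:
  append 19 at index 7 → [1, 8, 17, 13, 29, 30, 40, 19] (no swap needed)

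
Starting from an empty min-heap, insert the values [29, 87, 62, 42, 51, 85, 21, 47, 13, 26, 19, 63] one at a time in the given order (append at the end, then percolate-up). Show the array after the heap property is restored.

Insert 29:
  append 29 at index 0 → [29] (no swap needed)
Insert 87:
  append 87 at index 1 → [29, 87] (no swap needed)
Insert 62:
  append 62 at index 2 → [29, 87, 62] (no swap needed)
Insert 42:
  append 42 at index 3 → [29, 87, 62, 42]
  42 < parent 87 at index 1, swap → [29, 42, 62, 87]
Insert 51:
  append 51 at index 4 → [29, 42, 62, 87, 51] (no swap needed)
Insert 85:
  append 85 at index 5 → [29, 42, 62, 87, 51, 85] (no swap needed)
Insert 21:
  append 21 at index 6 → [29, 42, 62, 87, 51, 85, 21]
  21 < parent 62 at index 2, swap → [29, 42, 21, 87, 51, 85, 62]
  21 < parent 29 at index 0, swap → [21, 42, 29, 87, 51, 85, 62]
Insert 47:
  append 47 at index 7 → [21, 42, 29, 87, 51, 85, 62, 47]
  47 < parent 87 at index 3, swap → [21, 42, 29, 47, 51, 85, 62, 87]
Insert 13:
  append 13 at index 8 → [21, 42, 29, 47, 51, 85, 62, 87, 13]
  13 < parent 47 at index 3, swap → [21, 42, 29, 13, 51, 85, 62, 87, 47]
  13 < parent 42 at index 1, swap → [21, 13, 29, 42, 51, 85, 62, 87, 47]
  13 < parent 21 at index 0, swap → [13, 21, 29, 42, 51, 85, 62, 87, 47]
Insert 26:
  append 26 at index 9 → [13, 21, 29, 42, 51, 85, 62, 87, 47, 26]
  26 < parent 51 at index 4, swap → [13, 21, 29, 42, 26, 85, 62, 87, 47, 51]
Insert 19:
  append 19 at index 10 → [13, 21, 29, 42, 26, 85, 62, 87, 47, 51, 19]
  19 < parent 26 at index 4, swap → [13, 21, 29, 42, 19, 85, 62, 87, 47, 51, 26]
  19 < parent 21 at index 1, swap → [13, 19, 29, 42, 21, 85, 62, 87, 47, 51, 26]
Insert 63:
  append 63 at index 11 → [13, 19, 29, 42, 21, 85, 62, 87, 47, 51, 26, 63]
  63 < parent 85 at index 5, swap → [13, 19, 29, 42, 21, 63, 62, 87, 47, 51, 26, 85]

[13, 19, 29, 42, 21, 63, 62, 87, 47, 51, 26, 85]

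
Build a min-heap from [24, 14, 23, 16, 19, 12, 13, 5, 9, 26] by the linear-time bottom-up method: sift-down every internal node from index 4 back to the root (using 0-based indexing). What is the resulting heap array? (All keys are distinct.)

[5, 9, 12, 14, 19, 23, 13, 16, 24, 26]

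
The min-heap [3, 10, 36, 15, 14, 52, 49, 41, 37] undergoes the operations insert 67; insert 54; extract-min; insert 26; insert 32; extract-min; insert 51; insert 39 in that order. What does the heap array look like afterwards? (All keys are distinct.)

insert 67:
  append 67 at index 9 → [3, 10, 36, 15, 14, 52, 49, 41, 37, 67] (no swap needed)
insert 54:
  append 54 at index 10 → [3, 10, 36, 15, 14, 52, 49, 41, 37, 67, 54] (no swap needed)
extract-min → returns 3:
  remove root 3; move last element 54 to root → [54, 10, 36, 15, 14, 52, 49, 41, 37, 67]
  54 vs smaller child 10 at index 1, swap → [10, 54, 36, 15, 14, 52, 49, 41, 37, 67]
  54 vs smaller child 14 at index 4, swap → [10, 14, 36, 15, 54, 52, 49, 41, 37, 67]
insert 26:
  append 26 at index 10 → [10, 14, 36, 15, 54, 52, 49, 41, 37, 67, 26]
  26 < parent 54 at index 4, swap → [10, 14, 36, 15, 26, 52, 49, 41, 37, 67, 54]
insert 32:
  append 32 at index 11 → [10, 14, 36, 15, 26, 52, 49, 41, 37, 67, 54, 32]
  32 < parent 52 at index 5, swap → [10, 14, 36, 15, 26, 32, 49, 41, 37, 67, 54, 52]
  32 < parent 36 at index 2, swap → [10, 14, 32, 15, 26, 36, 49, 41, 37, 67, 54, 52]
extract-min → returns 10:
  remove root 10; move last element 52 to root → [52, 14, 32, 15, 26, 36, 49, 41, 37, 67, 54]
  52 vs smaller child 14 at index 1, swap → [14, 52, 32, 15, 26, 36, 49, 41, 37, 67, 54]
  52 vs smaller child 15 at index 3, swap → [14, 15, 32, 52, 26, 36, 49, 41, 37, 67, 54]
  52 vs smaller child 37 at index 8, swap → [14, 15, 32, 37, 26, 36, 49, 41, 52, 67, 54]
insert 51:
  append 51 at index 11 → [14, 15, 32, 37, 26, 36, 49, 41, 52, 67, 54, 51] (no swap needed)
insert 39:
  append 39 at index 12 → [14, 15, 32, 37, 26, 36, 49, 41, 52, 67, 54, 51, 39] (no swap needed)

[14, 15, 32, 37, 26, 36, 49, 41, 52, 67, 54, 51, 39]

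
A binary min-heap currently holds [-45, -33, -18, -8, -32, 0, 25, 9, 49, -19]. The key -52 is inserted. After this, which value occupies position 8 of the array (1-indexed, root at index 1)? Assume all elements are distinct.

9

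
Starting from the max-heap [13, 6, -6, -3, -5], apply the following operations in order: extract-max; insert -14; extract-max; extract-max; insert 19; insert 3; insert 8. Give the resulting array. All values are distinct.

extract-max → returns 13:
  remove root 13; move last element -5 to root → [-5, 6, -6, -3]
  -5 vs larger child 6 at index 1, swap → [6, -5, -6, -3]
  -5 vs only child -3 at index 3, swap → [6, -3, -6, -5]
insert -14:
  append -14 at index 4 → [6, -3, -6, -5, -14] (no swap needed)
extract-max → returns 6:
  remove root 6; move last element -14 to root → [-14, -3, -6, -5]
  -14 vs larger child -3 at index 1, swap → [-3, -14, -6, -5]
  -14 vs only child -5 at index 3, swap → [-3, -5, -6, -14]
extract-max → returns -3:
  remove root -3; move last element -14 to root → [-14, -5, -6]
  -14 vs larger child -5 at index 1, swap → [-5, -14, -6]
insert 19:
  append 19 at index 3 → [-5, -14, -6, 19]
  19 > parent -14 at index 1, swap → [-5, 19, -6, -14]
  19 > parent -5 at index 0, swap → [19, -5, -6, -14]
insert 3:
  append 3 at index 4 → [19, -5, -6, -14, 3]
  3 > parent -5 at index 1, swap → [19, 3, -6, -14, -5]
insert 8:
  append 8 at index 5 → [19, 3, -6, -14, -5, 8]
  8 > parent -6 at index 2, swap → [19, 3, 8, -14, -5, -6]

[19, 3, 8, -14, -5, -6]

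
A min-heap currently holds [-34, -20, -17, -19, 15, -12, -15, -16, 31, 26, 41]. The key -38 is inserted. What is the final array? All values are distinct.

append -38 at index 11 → [-34, -20, -17, -19, 15, -12, -15, -16, 31, 26, 41, -38]
-38 < parent -12 at index 5, swap → [-34, -20, -17, -19, 15, -38, -15, -16, 31, 26, 41, -12]
-38 < parent -17 at index 2, swap → [-34, -20, -38, -19, 15, -17, -15, -16, 31, 26, 41, -12]
-38 < parent -34 at index 0, swap → [-38, -20, -34, -19, 15, -17, -15, -16, 31, 26, 41, -12]

[-38, -20, -34, -19, 15, -17, -15, -16, 31, 26, 41, -12]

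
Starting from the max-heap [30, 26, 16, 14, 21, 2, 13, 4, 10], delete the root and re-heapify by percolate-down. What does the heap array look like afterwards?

[26, 21, 16, 14, 10, 2, 13, 4]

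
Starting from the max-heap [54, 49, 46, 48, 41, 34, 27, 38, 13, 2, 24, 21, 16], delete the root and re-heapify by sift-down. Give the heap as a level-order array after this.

remove root 54; move last element 16 to root → [16, 49, 46, 48, 41, 34, 27, 38, 13, 2, 24, 21]
16 vs larger child 49 at index 1, swap → [49, 16, 46, 48, 41, 34, 27, 38, 13, 2, 24, 21]
16 vs larger child 48 at index 3, swap → [49, 48, 46, 16, 41, 34, 27, 38, 13, 2, 24, 21]
16 vs larger child 38 at index 7, swap → [49, 48, 46, 38, 41, 34, 27, 16, 13, 2, 24, 21]

[49, 48, 46, 38, 41, 34, 27, 16, 13, 2, 24, 21]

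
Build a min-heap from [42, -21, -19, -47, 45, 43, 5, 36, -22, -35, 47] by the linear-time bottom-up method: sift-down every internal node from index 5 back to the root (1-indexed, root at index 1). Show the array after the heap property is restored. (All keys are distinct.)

sift down from index 5:
  45 vs smaller child -35 at index 10, swap → [42, -21, -19, -47, -35, 43, 5, 36, -22, 45, 47]
sift down from index 4: already satisfies heap property
sift down from index 3: already satisfies heap property
sift down from index 2:
  -21 vs smaller child -47 at index 4, swap → [42, -47, -19, -21, -35, 43, 5, 36, -22, 45, 47]
  -21 vs smaller child -22 at index 9, swap → [42, -47, -19, -22, -35, 43, 5, 36, -21, 45, 47]
sift down from index 1:
  42 vs smaller child -47 at index 2, swap → [-47, 42, -19, -22, -35, 43, 5, 36, -21, 45, 47]
  42 vs smaller child -35 at index 5, swap → [-47, -35, -19, -22, 42, 43, 5, 36, -21, 45, 47]

[-47, -35, -19, -22, 42, 43, 5, 36, -21, 45, 47]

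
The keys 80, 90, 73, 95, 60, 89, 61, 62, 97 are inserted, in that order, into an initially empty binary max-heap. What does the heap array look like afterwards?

Insert 80:
  append 80 at index 0 → [80] (no swap needed)
Insert 90:
  append 90 at index 1 → [80, 90]
  90 > parent 80 at index 0, swap → [90, 80]
Insert 73:
  append 73 at index 2 → [90, 80, 73] (no swap needed)
Insert 95:
  append 95 at index 3 → [90, 80, 73, 95]
  95 > parent 80 at index 1, swap → [90, 95, 73, 80]
  95 > parent 90 at index 0, swap → [95, 90, 73, 80]
Insert 60:
  append 60 at index 4 → [95, 90, 73, 80, 60] (no swap needed)
Insert 89:
  append 89 at index 5 → [95, 90, 73, 80, 60, 89]
  89 > parent 73 at index 2, swap → [95, 90, 89, 80, 60, 73]
Insert 61:
  append 61 at index 6 → [95, 90, 89, 80, 60, 73, 61] (no swap needed)
Insert 62:
  append 62 at index 7 → [95, 90, 89, 80, 60, 73, 61, 62] (no swap needed)
Insert 97:
  append 97 at index 8 → [95, 90, 89, 80, 60, 73, 61, 62, 97]
  97 > parent 80 at index 3, swap → [95, 90, 89, 97, 60, 73, 61, 62, 80]
  97 > parent 90 at index 1, swap → [95, 97, 89, 90, 60, 73, 61, 62, 80]
  97 > parent 95 at index 0, swap → [97, 95, 89, 90, 60, 73, 61, 62, 80]

[97, 95, 89, 90, 60, 73, 61, 62, 80]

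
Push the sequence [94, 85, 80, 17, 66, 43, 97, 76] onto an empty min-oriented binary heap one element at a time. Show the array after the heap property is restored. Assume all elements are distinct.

Insert 94:
  append 94 at index 0 → [94] (no swap needed)
Insert 85:
  append 85 at index 1 → [94, 85]
  85 < parent 94 at index 0, swap → [85, 94]
Insert 80:
  append 80 at index 2 → [85, 94, 80]
  80 < parent 85 at index 0, swap → [80, 94, 85]
Insert 17:
  append 17 at index 3 → [80, 94, 85, 17]
  17 < parent 94 at index 1, swap → [80, 17, 85, 94]
  17 < parent 80 at index 0, swap → [17, 80, 85, 94]
Insert 66:
  append 66 at index 4 → [17, 80, 85, 94, 66]
  66 < parent 80 at index 1, swap → [17, 66, 85, 94, 80]
Insert 43:
  append 43 at index 5 → [17, 66, 85, 94, 80, 43]
  43 < parent 85 at index 2, swap → [17, 66, 43, 94, 80, 85]
Insert 97:
  append 97 at index 6 → [17, 66, 43, 94, 80, 85, 97] (no swap needed)
Insert 76:
  append 76 at index 7 → [17, 66, 43, 94, 80, 85, 97, 76]
  76 < parent 94 at index 3, swap → [17, 66, 43, 76, 80, 85, 97, 94]

[17, 66, 43, 76, 80, 85, 97, 94]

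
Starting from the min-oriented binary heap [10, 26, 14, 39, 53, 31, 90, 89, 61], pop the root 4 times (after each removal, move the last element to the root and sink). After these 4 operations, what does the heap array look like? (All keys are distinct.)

extract-min #1 returns 10:
  remove root 10; move last element 61 to root → [61, 26, 14, 39, 53, 31, 90, 89]
  61 vs smaller child 14 at index 2, swap → [14, 26, 61, 39, 53, 31, 90, 89]
  61 vs smaller child 31 at index 5, swap → [14, 26, 31, 39, 53, 61, 90, 89]
extract-min #2 returns 14:
  remove root 14; move last element 89 to root → [89, 26, 31, 39, 53, 61, 90]
  89 vs smaller child 26 at index 1, swap → [26, 89, 31, 39, 53, 61, 90]
  89 vs smaller child 39 at index 3, swap → [26, 39, 31, 89, 53, 61, 90]
extract-min #3 returns 26:
  remove root 26; move last element 90 to root → [90, 39, 31, 89, 53, 61]
  90 vs smaller child 31 at index 2, swap → [31, 39, 90, 89, 53, 61]
  90 vs only child 61 at index 5, swap → [31, 39, 61, 89, 53, 90]
extract-min #4 returns 31:
  remove root 31; move last element 90 to root → [90, 39, 61, 89, 53]
  90 vs smaller child 39 at index 1, swap → [39, 90, 61, 89, 53]
  90 vs smaller child 53 at index 4, swap → [39, 53, 61, 89, 90]

[39, 53, 61, 89, 90]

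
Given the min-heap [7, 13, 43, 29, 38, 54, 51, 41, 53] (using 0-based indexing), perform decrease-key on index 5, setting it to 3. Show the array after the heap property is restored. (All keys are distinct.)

set index 5 from 54 to 3 → [7, 13, 43, 29, 38, 3, 51, 41, 53]
3 < parent 43 at index 2, swap → [7, 13, 3, 29, 38, 43, 51, 41, 53]
3 < parent 7 at index 0, swap → [3, 13, 7, 29, 38, 43, 51, 41, 53]

[3, 13, 7, 29, 38, 43, 51, 41, 53]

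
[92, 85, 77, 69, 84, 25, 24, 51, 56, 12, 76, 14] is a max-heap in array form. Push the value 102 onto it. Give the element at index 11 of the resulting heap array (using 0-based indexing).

14

append 102 at index 12 → [92, 85, 77, 69, 84, 25, 24, 51, 56, 12, 76, 14, 102]
102 > parent 25 at index 5, swap → [92, 85, 77, 69, 84, 102, 24, 51, 56, 12, 76, 14, 25]
102 > parent 77 at index 2, swap → [92, 85, 102, 69, 84, 77, 24, 51, 56, 12, 76, 14, 25]
102 > parent 92 at index 0, swap → [102, 85, 92, 69, 84, 77, 24, 51, 56, 12, 76, 14, 25]
resulting array: [102, 85, 92, 69, 84, 77, 24, 51, 56, 12, 76, 14, 25]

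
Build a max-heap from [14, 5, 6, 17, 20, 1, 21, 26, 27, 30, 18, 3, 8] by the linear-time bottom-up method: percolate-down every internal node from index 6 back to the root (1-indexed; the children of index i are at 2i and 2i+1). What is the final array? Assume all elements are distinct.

[30, 27, 21, 26, 20, 8, 6, 14, 17, 5, 18, 3, 1]

sift down from index 6:
  1 vs larger child 8 at index 13, swap → [14, 5, 6, 17, 20, 8, 21, 26, 27, 30, 18, 3, 1]
sift down from index 5:
  20 vs larger child 30 at index 10, swap → [14, 5, 6, 17, 30, 8, 21, 26, 27, 20, 18, 3, 1]
sift down from index 4:
  17 vs larger child 27 at index 9, swap → [14, 5, 6, 27, 30, 8, 21, 26, 17, 20, 18, 3, 1]
sift down from index 3:
  6 vs larger child 21 at index 7, swap → [14, 5, 21, 27, 30, 8, 6, 26, 17, 20, 18, 3, 1]
sift down from index 2:
  5 vs larger child 30 at index 5, swap → [14, 30, 21, 27, 5, 8, 6, 26, 17, 20, 18, 3, 1]
  5 vs larger child 20 at index 10, swap → [14, 30, 21, 27, 20, 8, 6, 26, 17, 5, 18, 3, 1]
sift down from index 1:
  14 vs larger child 30 at index 2, swap → [30, 14, 21, 27, 20, 8, 6, 26, 17, 5, 18, 3, 1]
  14 vs larger child 27 at index 4, swap → [30, 27, 21, 14, 20, 8, 6, 26, 17, 5, 18, 3, 1]
  14 vs larger child 26 at index 8, swap → [30, 27, 21, 26, 20, 8, 6, 14, 17, 5, 18, 3, 1]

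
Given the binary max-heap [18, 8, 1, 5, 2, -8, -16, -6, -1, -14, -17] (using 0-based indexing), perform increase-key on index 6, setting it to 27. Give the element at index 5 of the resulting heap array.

-8

set index 6 from -16 to 27 → [18, 8, 1, 5, 2, -8, 27, -6, -1, -14, -17]
27 > parent 1 at index 2, swap → [18, 8, 27, 5, 2, -8, 1, -6, -1, -14, -17]
27 > parent 18 at index 0, swap → [27, 8, 18, 5, 2, -8, 1, -6, -1, -14, -17]
resulting array: [27, 8, 18, 5, 2, -8, 1, -6, -1, -14, -17]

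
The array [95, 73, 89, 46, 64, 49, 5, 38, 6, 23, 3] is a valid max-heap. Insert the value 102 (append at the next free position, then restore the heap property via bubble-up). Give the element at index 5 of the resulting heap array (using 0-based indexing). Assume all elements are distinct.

append 102 at index 11 → [95, 73, 89, 46, 64, 49, 5, 38, 6, 23, 3, 102]
102 > parent 49 at index 5, swap → [95, 73, 89, 46, 64, 102, 5, 38, 6, 23, 3, 49]
102 > parent 89 at index 2, swap → [95, 73, 102, 46, 64, 89, 5, 38, 6, 23, 3, 49]
102 > parent 95 at index 0, swap → [102, 73, 95, 46, 64, 89, 5, 38, 6, 23, 3, 49]
resulting array: [102, 73, 95, 46, 64, 89, 5, 38, 6, 23, 3, 49]

89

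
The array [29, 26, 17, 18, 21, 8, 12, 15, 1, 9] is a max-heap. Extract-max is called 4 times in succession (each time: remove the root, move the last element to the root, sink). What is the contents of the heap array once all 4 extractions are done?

[17, 15, 12, 1, 9, 8]

extract-max #1 returns 29:
  remove root 29; move last element 9 to root → [9, 26, 17, 18, 21, 8, 12, 15, 1]
  9 vs larger child 26 at index 1, swap → [26, 9, 17, 18, 21, 8, 12, 15, 1]
  9 vs larger child 21 at index 4, swap → [26, 21, 17, 18, 9, 8, 12, 15, 1]
extract-max #2 returns 26:
  remove root 26; move last element 1 to root → [1, 21, 17, 18, 9, 8, 12, 15]
  1 vs larger child 21 at index 1, swap → [21, 1, 17, 18, 9, 8, 12, 15]
  1 vs larger child 18 at index 3, swap → [21, 18, 17, 1, 9, 8, 12, 15]
  1 vs only child 15 at index 7, swap → [21, 18, 17, 15, 9, 8, 12, 1]
extract-max #3 returns 21:
  remove root 21; move last element 1 to root → [1, 18, 17, 15, 9, 8, 12]
  1 vs larger child 18 at index 1, swap → [18, 1, 17, 15, 9, 8, 12]
  1 vs larger child 15 at index 3, swap → [18, 15, 17, 1, 9, 8, 12]
extract-max #4 returns 18:
  remove root 18; move last element 12 to root → [12, 15, 17, 1, 9, 8]
  12 vs larger child 17 at index 2, swap → [17, 15, 12, 1, 9, 8]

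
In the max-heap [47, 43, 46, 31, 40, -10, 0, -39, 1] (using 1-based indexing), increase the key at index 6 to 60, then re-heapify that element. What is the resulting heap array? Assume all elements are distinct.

set index 6 from -10 to 60 → [47, 43, 46, 31, 40, 60, 0, -39, 1]
60 > parent 46 at index 3, swap → [47, 43, 60, 31, 40, 46, 0, -39, 1]
60 > parent 47 at index 1, swap → [60, 43, 47, 31, 40, 46, 0, -39, 1]

[60, 43, 47, 31, 40, 46, 0, -39, 1]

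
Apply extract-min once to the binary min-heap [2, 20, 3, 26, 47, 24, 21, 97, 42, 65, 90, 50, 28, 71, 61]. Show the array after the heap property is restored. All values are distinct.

remove root 2; move last element 61 to root → [61, 20, 3, 26, 47, 24, 21, 97, 42, 65, 90, 50, 28, 71]
61 vs smaller child 3 at index 2, swap → [3, 20, 61, 26, 47, 24, 21, 97, 42, 65, 90, 50, 28, 71]
61 vs smaller child 21 at index 6, swap → [3, 20, 21, 26, 47, 24, 61, 97, 42, 65, 90, 50, 28, 71]

[3, 20, 21, 26, 47, 24, 61, 97, 42, 65, 90, 50, 28, 71]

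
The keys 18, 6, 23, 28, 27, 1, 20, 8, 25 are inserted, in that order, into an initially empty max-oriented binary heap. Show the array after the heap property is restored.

[28, 27, 20, 25, 23, 1, 18, 6, 8]

Insert 18:
  append 18 at index 0 → [18] (no swap needed)
Insert 6:
  append 6 at index 1 → [18, 6] (no swap needed)
Insert 23:
  append 23 at index 2 → [18, 6, 23]
  23 > parent 18 at index 0, swap → [23, 6, 18]
Insert 28:
  append 28 at index 3 → [23, 6, 18, 28]
  28 > parent 6 at index 1, swap → [23, 28, 18, 6]
  28 > parent 23 at index 0, swap → [28, 23, 18, 6]
Insert 27:
  append 27 at index 4 → [28, 23, 18, 6, 27]
  27 > parent 23 at index 1, swap → [28, 27, 18, 6, 23]
Insert 1:
  append 1 at index 5 → [28, 27, 18, 6, 23, 1] (no swap needed)
Insert 20:
  append 20 at index 6 → [28, 27, 18, 6, 23, 1, 20]
  20 > parent 18 at index 2, swap → [28, 27, 20, 6, 23, 1, 18]
Insert 8:
  append 8 at index 7 → [28, 27, 20, 6, 23, 1, 18, 8]
  8 > parent 6 at index 3, swap → [28, 27, 20, 8, 23, 1, 18, 6]
Insert 25:
  append 25 at index 8 → [28, 27, 20, 8, 23, 1, 18, 6, 25]
  25 > parent 8 at index 3, swap → [28, 27, 20, 25, 23, 1, 18, 6, 8]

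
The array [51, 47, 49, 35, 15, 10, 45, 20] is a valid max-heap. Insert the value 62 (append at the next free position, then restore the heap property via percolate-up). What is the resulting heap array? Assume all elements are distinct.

append 62 at index 8 → [51, 47, 49, 35, 15, 10, 45, 20, 62]
62 > parent 35 at index 3, swap → [51, 47, 49, 62, 15, 10, 45, 20, 35]
62 > parent 47 at index 1, swap → [51, 62, 49, 47, 15, 10, 45, 20, 35]
62 > parent 51 at index 0, swap → [62, 51, 49, 47, 15, 10, 45, 20, 35]

[62, 51, 49, 47, 15, 10, 45, 20, 35]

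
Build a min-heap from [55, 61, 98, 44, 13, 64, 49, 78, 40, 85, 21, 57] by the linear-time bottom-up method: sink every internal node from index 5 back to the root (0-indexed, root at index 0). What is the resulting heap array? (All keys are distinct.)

sift down from index 5:
  64 vs only child 57 at index 11, swap → [55, 61, 98, 44, 13, 57, 49, 78, 40, 85, 21, 64]
sift down from index 4: already satisfies heap property
sift down from index 3:
  44 vs smaller child 40 at index 8, swap → [55, 61, 98, 40, 13, 57, 49, 78, 44, 85, 21, 64]
sift down from index 2:
  98 vs smaller child 49 at index 6, swap → [55, 61, 49, 40, 13, 57, 98, 78, 44, 85, 21, 64]
sift down from index 1:
  61 vs smaller child 13 at index 4, swap → [55, 13, 49, 40, 61, 57, 98, 78, 44, 85, 21, 64]
  61 vs smaller child 21 at index 10, swap → [55, 13, 49, 40, 21, 57, 98, 78, 44, 85, 61, 64]
sift down from index 0:
  55 vs smaller child 13 at index 1, swap → [13, 55, 49, 40, 21, 57, 98, 78, 44, 85, 61, 64]
  55 vs smaller child 21 at index 4, swap → [13, 21, 49, 40, 55, 57, 98, 78, 44, 85, 61, 64]

[13, 21, 49, 40, 55, 57, 98, 78, 44, 85, 61, 64]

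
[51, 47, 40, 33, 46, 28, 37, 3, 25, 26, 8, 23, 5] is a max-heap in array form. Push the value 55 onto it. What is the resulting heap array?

append 55 at index 13 → [51, 47, 40, 33, 46, 28, 37, 3, 25, 26, 8, 23, 5, 55]
55 > parent 37 at index 6, swap → [51, 47, 40, 33, 46, 28, 55, 3, 25, 26, 8, 23, 5, 37]
55 > parent 40 at index 2, swap → [51, 47, 55, 33, 46, 28, 40, 3, 25, 26, 8, 23, 5, 37]
55 > parent 51 at index 0, swap → [55, 47, 51, 33, 46, 28, 40, 3, 25, 26, 8, 23, 5, 37]

[55, 47, 51, 33, 46, 28, 40, 3, 25, 26, 8, 23, 5, 37]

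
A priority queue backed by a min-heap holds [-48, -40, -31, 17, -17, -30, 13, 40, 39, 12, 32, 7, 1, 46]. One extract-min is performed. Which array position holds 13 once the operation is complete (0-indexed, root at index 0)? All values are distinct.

remove root -48; move last element 46 to root → [46, -40, -31, 17, -17, -30, 13, 40, 39, 12, 32, 7, 1]
46 vs smaller child -40 at index 1, swap → [-40, 46, -31, 17, -17, -30, 13, 40, 39, 12, 32, 7, 1]
46 vs smaller child -17 at index 4, swap → [-40, -17, -31, 17, 46, -30, 13, 40, 39, 12, 32, 7, 1]
46 vs smaller child 12 at index 9, swap → [-40, -17, -31, 17, 12, -30, 13, 40, 39, 46, 32, 7, 1]
resulting array: [-40, -17, -31, 17, 12, -30, 13, 40, 39, 46, 32, 7, 1]

6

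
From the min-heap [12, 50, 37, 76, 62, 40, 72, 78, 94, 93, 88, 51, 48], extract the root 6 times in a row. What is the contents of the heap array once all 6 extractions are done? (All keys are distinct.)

extract-min #1 returns 12:
  remove root 12; move last element 48 to root → [48, 50, 37, 76, 62, 40, 72, 78, 94, 93, 88, 51]
  48 vs smaller child 37 at index 2, swap → [37, 50, 48, 76, 62, 40, 72, 78, 94, 93, 88, 51]
  48 vs smaller child 40 at index 5, swap → [37, 50, 40, 76, 62, 48, 72, 78, 94, 93, 88, 51]
extract-min #2 returns 37:
  remove root 37; move last element 51 to root → [51, 50, 40, 76, 62, 48, 72, 78, 94, 93, 88]
  51 vs smaller child 40 at index 2, swap → [40, 50, 51, 76, 62, 48, 72, 78, 94, 93, 88]
  51 vs smaller child 48 at index 5, swap → [40, 50, 48, 76, 62, 51, 72, 78, 94, 93, 88]
extract-min #3 returns 40:
  remove root 40; move last element 88 to root → [88, 50, 48, 76, 62, 51, 72, 78, 94, 93]
  88 vs smaller child 48 at index 2, swap → [48, 50, 88, 76, 62, 51, 72, 78, 94, 93]
  88 vs smaller child 51 at index 5, swap → [48, 50, 51, 76, 62, 88, 72, 78, 94, 93]
extract-min #4 returns 48:
  remove root 48; move last element 93 to root → [93, 50, 51, 76, 62, 88, 72, 78, 94]
  93 vs smaller child 50 at index 1, swap → [50, 93, 51, 76, 62, 88, 72, 78, 94]
  93 vs smaller child 62 at index 4, swap → [50, 62, 51, 76, 93, 88, 72, 78, 94]
extract-min #5 returns 50:
  remove root 50; move last element 94 to root → [94, 62, 51, 76, 93, 88, 72, 78]
  94 vs smaller child 51 at index 2, swap → [51, 62, 94, 76, 93, 88, 72, 78]
  94 vs smaller child 72 at index 6, swap → [51, 62, 72, 76, 93, 88, 94, 78]
extract-min #6 returns 51:
  remove root 51; move last element 78 to root → [78, 62, 72, 76, 93, 88, 94]
  78 vs smaller child 62 at index 1, swap → [62, 78, 72, 76, 93, 88, 94]
  78 vs smaller child 76 at index 3, swap → [62, 76, 72, 78, 93, 88, 94]

[62, 76, 72, 78, 93, 88, 94]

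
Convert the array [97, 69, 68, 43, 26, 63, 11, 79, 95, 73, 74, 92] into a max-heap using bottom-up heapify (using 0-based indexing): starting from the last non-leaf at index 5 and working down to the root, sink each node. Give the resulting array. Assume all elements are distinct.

[97, 95, 92, 79, 74, 68, 11, 69, 43, 73, 26, 63]

sift down from index 5:
  63 vs only child 92 at index 11, swap → [97, 69, 68, 43, 26, 92, 11, 79, 95, 73, 74, 63]
sift down from index 4:
  26 vs larger child 74 at index 10, swap → [97, 69, 68, 43, 74, 92, 11, 79, 95, 73, 26, 63]
sift down from index 3:
  43 vs larger child 95 at index 8, swap → [97, 69, 68, 95, 74, 92, 11, 79, 43, 73, 26, 63]
sift down from index 2:
  68 vs larger child 92 at index 5, swap → [97, 69, 92, 95, 74, 68, 11, 79, 43, 73, 26, 63]
sift down from index 1:
  69 vs larger child 95 at index 3, swap → [97, 95, 92, 69, 74, 68, 11, 79, 43, 73, 26, 63]
  69 vs larger child 79 at index 7, swap → [97, 95, 92, 79, 74, 68, 11, 69, 43, 73, 26, 63]
sift down from index 0: already satisfies heap property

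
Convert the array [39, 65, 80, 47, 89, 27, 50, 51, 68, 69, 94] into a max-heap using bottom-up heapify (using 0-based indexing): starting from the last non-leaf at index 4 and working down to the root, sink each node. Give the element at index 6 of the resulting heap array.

50

sift down from index 4:
  89 vs larger child 94 at index 10, swap → [39, 65, 80, 47, 94, 27, 50, 51, 68, 69, 89]
sift down from index 3:
  47 vs larger child 68 at index 8, swap → [39, 65, 80, 68, 94, 27, 50, 51, 47, 69, 89]
sift down from index 2: already satisfies heap property
sift down from index 1:
  65 vs larger child 94 at index 4, swap → [39, 94, 80, 68, 65, 27, 50, 51, 47, 69, 89]
  65 vs larger child 89 at index 10, swap → [39, 94, 80, 68, 89, 27, 50, 51, 47, 69, 65]
sift down from index 0:
  39 vs larger child 94 at index 1, swap → [94, 39, 80, 68, 89, 27, 50, 51, 47, 69, 65]
  39 vs larger child 89 at index 4, swap → [94, 89, 80, 68, 39, 27, 50, 51, 47, 69, 65]
  39 vs larger child 69 at index 9, swap → [94, 89, 80, 68, 69, 27, 50, 51, 47, 39, 65]
resulting array: [94, 89, 80, 68, 69, 27, 50, 51, 47, 39, 65]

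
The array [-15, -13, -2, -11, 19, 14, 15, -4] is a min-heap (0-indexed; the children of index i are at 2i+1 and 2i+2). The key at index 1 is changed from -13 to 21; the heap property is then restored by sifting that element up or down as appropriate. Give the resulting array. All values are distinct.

set index 1 from -13 to 21 → [-15, 21, -2, -11, 19, 14, 15, -4]
21 vs smaller child -11 at index 3, swap → [-15, -11, -2, 21, 19, 14, 15, -4]
21 vs only child -4 at index 7, swap → [-15, -11, -2, -4, 19, 14, 15, 21]

[-15, -11, -2, -4, 19, 14, 15, 21]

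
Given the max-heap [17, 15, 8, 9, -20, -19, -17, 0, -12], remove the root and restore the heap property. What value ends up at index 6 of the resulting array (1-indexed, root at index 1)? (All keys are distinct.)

-19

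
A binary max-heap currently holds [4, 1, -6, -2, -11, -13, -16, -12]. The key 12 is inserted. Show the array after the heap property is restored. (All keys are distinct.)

[12, 4, -6, 1, -11, -13, -16, -12, -2]

append 12 at index 8 → [4, 1, -6, -2, -11, -13, -16, -12, 12]
12 > parent -2 at index 3, swap → [4, 1, -6, 12, -11, -13, -16, -12, -2]
12 > parent 1 at index 1, swap → [4, 12, -6, 1, -11, -13, -16, -12, -2]
12 > parent 4 at index 0, swap → [12, 4, -6, 1, -11, -13, -16, -12, -2]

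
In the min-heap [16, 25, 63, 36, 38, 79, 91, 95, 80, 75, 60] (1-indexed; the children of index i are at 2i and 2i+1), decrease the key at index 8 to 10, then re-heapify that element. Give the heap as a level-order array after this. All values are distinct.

[10, 16, 63, 25, 38, 79, 91, 36, 80, 75, 60]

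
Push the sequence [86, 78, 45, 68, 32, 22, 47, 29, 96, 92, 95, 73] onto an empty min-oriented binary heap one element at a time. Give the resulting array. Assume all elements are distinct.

[22, 29, 32, 45, 68, 73, 47, 86, 96, 92, 95, 78]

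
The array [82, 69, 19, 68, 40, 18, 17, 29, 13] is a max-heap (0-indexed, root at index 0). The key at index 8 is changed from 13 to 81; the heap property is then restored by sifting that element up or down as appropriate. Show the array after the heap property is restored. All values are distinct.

[82, 81, 19, 69, 40, 18, 17, 29, 68]

set index 8 from 13 to 81 → [82, 69, 19, 68, 40, 18, 17, 29, 81]
81 > parent 68 at index 3, swap → [82, 69, 19, 81, 40, 18, 17, 29, 68]
81 > parent 69 at index 1, swap → [82, 81, 19, 69, 40, 18, 17, 29, 68]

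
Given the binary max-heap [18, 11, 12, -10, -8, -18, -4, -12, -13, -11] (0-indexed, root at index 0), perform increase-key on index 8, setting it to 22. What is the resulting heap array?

[22, 18, 12, 11, -8, -18, -4, -12, -10, -11]

set index 8 from -13 to 22 → [18, 11, 12, -10, -8, -18, -4, -12, 22, -11]
22 > parent -10 at index 3, swap → [18, 11, 12, 22, -8, -18, -4, -12, -10, -11]
22 > parent 11 at index 1, swap → [18, 22, 12, 11, -8, -18, -4, -12, -10, -11]
22 > parent 18 at index 0, swap → [22, 18, 12, 11, -8, -18, -4, -12, -10, -11]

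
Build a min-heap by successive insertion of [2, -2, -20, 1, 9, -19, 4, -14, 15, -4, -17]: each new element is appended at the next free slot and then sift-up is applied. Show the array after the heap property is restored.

Insert 2:
  append 2 at index 0 → [2] (no swap needed)
Insert -2:
  append -2 at index 1 → [2, -2]
  -2 < parent 2 at index 0, swap → [-2, 2]
Insert -20:
  append -20 at index 2 → [-2, 2, -20]
  -20 < parent -2 at index 0, swap → [-20, 2, -2]
Insert 1:
  append 1 at index 3 → [-20, 2, -2, 1]
  1 < parent 2 at index 1, swap → [-20, 1, -2, 2]
Insert 9:
  append 9 at index 4 → [-20, 1, -2, 2, 9] (no swap needed)
Insert -19:
  append -19 at index 5 → [-20, 1, -2, 2, 9, -19]
  -19 < parent -2 at index 2, swap → [-20, 1, -19, 2, 9, -2]
Insert 4:
  append 4 at index 6 → [-20, 1, -19, 2, 9, -2, 4] (no swap needed)
Insert -14:
  append -14 at index 7 → [-20, 1, -19, 2, 9, -2, 4, -14]
  -14 < parent 2 at index 3, swap → [-20, 1, -19, -14, 9, -2, 4, 2]
  -14 < parent 1 at index 1, swap → [-20, -14, -19, 1, 9, -2, 4, 2]
Insert 15:
  append 15 at index 8 → [-20, -14, -19, 1, 9, -2, 4, 2, 15] (no swap needed)
Insert -4:
  append -4 at index 9 → [-20, -14, -19, 1, 9, -2, 4, 2, 15, -4]
  -4 < parent 9 at index 4, swap → [-20, -14, -19, 1, -4, -2, 4, 2, 15, 9]
Insert -17:
  append -17 at index 10 → [-20, -14, -19, 1, -4, -2, 4, 2, 15, 9, -17]
  -17 < parent -4 at index 4, swap → [-20, -14, -19, 1, -17, -2, 4, 2, 15, 9, -4]
  -17 < parent -14 at index 1, swap → [-20, -17, -19, 1, -14, -2, 4, 2, 15, 9, -4]

[-20, -17, -19, 1, -14, -2, 4, 2, 15, 9, -4]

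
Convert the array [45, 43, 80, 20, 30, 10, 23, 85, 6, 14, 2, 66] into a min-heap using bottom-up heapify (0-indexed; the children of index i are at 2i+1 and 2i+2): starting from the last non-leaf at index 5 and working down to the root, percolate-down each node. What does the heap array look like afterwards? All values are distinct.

sift down from index 5: already satisfies heap property
sift down from index 4:
  30 vs smaller child 2 at index 10, swap → [45, 43, 80, 20, 2, 10, 23, 85, 6, 14, 30, 66]
sift down from index 3:
  20 vs smaller child 6 at index 8, swap → [45, 43, 80, 6, 2, 10, 23, 85, 20, 14, 30, 66]
sift down from index 2:
  80 vs smaller child 10 at index 5, swap → [45, 43, 10, 6, 2, 80, 23, 85, 20, 14, 30, 66]
  80 vs only child 66 at index 11, swap → [45, 43, 10, 6, 2, 66, 23, 85, 20, 14, 30, 80]
sift down from index 1:
  43 vs smaller child 2 at index 4, swap → [45, 2, 10, 6, 43, 66, 23, 85, 20, 14, 30, 80]
  43 vs smaller child 14 at index 9, swap → [45, 2, 10, 6, 14, 66, 23, 85, 20, 43, 30, 80]
sift down from index 0:
  45 vs smaller child 2 at index 1, swap → [2, 45, 10, 6, 14, 66, 23, 85, 20, 43, 30, 80]
  45 vs smaller child 6 at index 3, swap → [2, 6, 10, 45, 14, 66, 23, 85, 20, 43, 30, 80]
  45 vs smaller child 20 at index 8, swap → [2, 6, 10, 20, 14, 66, 23, 85, 45, 43, 30, 80]

[2, 6, 10, 20, 14, 66, 23, 85, 45, 43, 30, 80]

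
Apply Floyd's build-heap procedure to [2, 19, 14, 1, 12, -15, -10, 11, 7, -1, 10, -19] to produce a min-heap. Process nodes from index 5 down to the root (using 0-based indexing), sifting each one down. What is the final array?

[-19, -1, -15, 1, 10, 2, -10, 11, 7, 12, 19, 14]

sift down from index 5:
  -15 vs only child -19 at index 11, swap → [2, 19, 14, 1, 12, -19, -10, 11, 7, -1, 10, -15]
sift down from index 4:
  12 vs smaller child -1 at index 9, swap → [2, 19, 14, 1, -1, -19, -10, 11, 7, 12, 10, -15]
sift down from index 3: already satisfies heap property
sift down from index 2:
  14 vs smaller child -19 at index 5, swap → [2, 19, -19, 1, -1, 14, -10, 11, 7, 12, 10, -15]
  14 vs only child -15 at index 11, swap → [2, 19, -19, 1, -1, -15, -10, 11, 7, 12, 10, 14]
sift down from index 1:
  19 vs smaller child -1 at index 4, swap → [2, -1, -19, 1, 19, -15, -10, 11, 7, 12, 10, 14]
  19 vs smaller child 10 at index 10, swap → [2, -1, -19, 1, 10, -15, -10, 11, 7, 12, 19, 14]
sift down from index 0:
  2 vs smaller child -19 at index 2, swap → [-19, -1, 2, 1, 10, -15, -10, 11, 7, 12, 19, 14]
  2 vs smaller child -15 at index 5, swap → [-19, -1, -15, 1, 10, 2, -10, 11, 7, 12, 19, 14]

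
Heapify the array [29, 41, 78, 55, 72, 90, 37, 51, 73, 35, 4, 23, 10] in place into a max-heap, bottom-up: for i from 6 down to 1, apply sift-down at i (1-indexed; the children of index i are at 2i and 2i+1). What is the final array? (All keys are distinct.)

[90, 73, 78, 55, 72, 29, 37, 51, 41, 35, 4, 23, 10]

sift down from index 6: already satisfies heap property
sift down from index 5: already satisfies heap property
sift down from index 4:
  55 vs larger child 73 at index 9, swap → [29, 41, 78, 73, 72, 90, 37, 51, 55, 35, 4, 23, 10]
sift down from index 3:
  78 vs larger child 90 at index 6, swap → [29, 41, 90, 73, 72, 78, 37, 51, 55, 35, 4, 23, 10]
sift down from index 2:
  41 vs larger child 73 at index 4, swap → [29, 73, 90, 41, 72, 78, 37, 51, 55, 35, 4, 23, 10]
  41 vs larger child 55 at index 9, swap → [29, 73, 90, 55, 72, 78, 37, 51, 41, 35, 4, 23, 10]
sift down from index 1:
  29 vs larger child 90 at index 3, swap → [90, 73, 29, 55, 72, 78, 37, 51, 41, 35, 4, 23, 10]
  29 vs larger child 78 at index 6, swap → [90, 73, 78, 55, 72, 29, 37, 51, 41, 35, 4, 23, 10]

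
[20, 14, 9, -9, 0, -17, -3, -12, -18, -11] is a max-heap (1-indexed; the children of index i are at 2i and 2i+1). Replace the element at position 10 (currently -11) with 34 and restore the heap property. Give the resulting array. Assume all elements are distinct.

set index 10 from -11 to 34 → [20, 14, 9, -9, 0, -17, -3, -12, -18, 34]
34 > parent 0 at index 5, swap → [20, 14, 9, -9, 34, -17, -3, -12, -18, 0]
34 > parent 14 at index 2, swap → [20, 34, 9, -9, 14, -17, -3, -12, -18, 0]
34 > parent 20 at index 1, swap → [34, 20, 9, -9, 14, -17, -3, -12, -18, 0]

[34, 20, 9, -9, 14, -17, -3, -12, -18, 0]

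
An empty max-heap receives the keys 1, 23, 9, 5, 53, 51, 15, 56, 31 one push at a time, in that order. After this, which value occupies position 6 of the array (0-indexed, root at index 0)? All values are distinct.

15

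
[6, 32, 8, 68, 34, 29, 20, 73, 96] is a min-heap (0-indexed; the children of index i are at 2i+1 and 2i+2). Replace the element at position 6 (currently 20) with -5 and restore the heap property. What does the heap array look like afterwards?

[-5, 32, 6, 68, 34, 29, 8, 73, 96]

set index 6 from 20 to -5 → [6, 32, 8, 68, 34, 29, -5, 73, 96]
-5 < parent 8 at index 2, swap → [6, 32, -5, 68, 34, 29, 8, 73, 96]
-5 < parent 6 at index 0, swap → [-5, 32, 6, 68, 34, 29, 8, 73, 96]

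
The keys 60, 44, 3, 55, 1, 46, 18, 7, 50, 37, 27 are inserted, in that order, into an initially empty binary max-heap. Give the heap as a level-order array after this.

[60, 55, 46, 50, 37, 3, 18, 7, 44, 1, 27]

Insert 60:
  append 60 at index 0 → [60] (no swap needed)
Insert 44:
  append 44 at index 1 → [60, 44] (no swap needed)
Insert 3:
  append 3 at index 2 → [60, 44, 3] (no swap needed)
Insert 55:
  append 55 at index 3 → [60, 44, 3, 55]
  55 > parent 44 at index 1, swap → [60, 55, 3, 44]
Insert 1:
  append 1 at index 4 → [60, 55, 3, 44, 1] (no swap needed)
Insert 46:
  append 46 at index 5 → [60, 55, 3, 44, 1, 46]
  46 > parent 3 at index 2, swap → [60, 55, 46, 44, 1, 3]
Insert 18:
  append 18 at index 6 → [60, 55, 46, 44, 1, 3, 18] (no swap needed)
Insert 7:
  append 7 at index 7 → [60, 55, 46, 44, 1, 3, 18, 7] (no swap needed)
Insert 50:
  append 50 at index 8 → [60, 55, 46, 44, 1, 3, 18, 7, 50]
  50 > parent 44 at index 3, swap → [60, 55, 46, 50, 1, 3, 18, 7, 44]
Insert 37:
  append 37 at index 9 → [60, 55, 46, 50, 1, 3, 18, 7, 44, 37]
  37 > parent 1 at index 4, swap → [60, 55, 46, 50, 37, 3, 18, 7, 44, 1]
Insert 27:
  append 27 at index 10 → [60, 55, 46, 50, 37, 3, 18, 7, 44, 1, 27] (no swap needed)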